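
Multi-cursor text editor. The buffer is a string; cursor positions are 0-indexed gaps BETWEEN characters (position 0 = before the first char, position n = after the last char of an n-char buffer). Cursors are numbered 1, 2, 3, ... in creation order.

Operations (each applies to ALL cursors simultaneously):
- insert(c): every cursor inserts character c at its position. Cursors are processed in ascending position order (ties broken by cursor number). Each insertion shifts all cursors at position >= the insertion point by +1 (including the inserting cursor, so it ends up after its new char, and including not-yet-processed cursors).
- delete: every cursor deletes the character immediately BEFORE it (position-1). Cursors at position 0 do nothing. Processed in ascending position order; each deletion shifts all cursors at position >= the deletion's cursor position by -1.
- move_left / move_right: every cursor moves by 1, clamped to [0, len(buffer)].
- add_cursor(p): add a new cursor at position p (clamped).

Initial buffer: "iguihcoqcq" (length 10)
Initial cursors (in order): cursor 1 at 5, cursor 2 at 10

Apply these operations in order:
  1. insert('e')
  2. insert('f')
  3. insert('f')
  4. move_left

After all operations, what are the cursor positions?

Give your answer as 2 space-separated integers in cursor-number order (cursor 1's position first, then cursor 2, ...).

Answer: 7 15

Derivation:
After op 1 (insert('e')): buffer="iguihecoqcqe" (len 12), cursors c1@6 c2@12, authorship .....1.....2
After op 2 (insert('f')): buffer="iguihefcoqcqef" (len 14), cursors c1@7 c2@14, authorship .....11.....22
After op 3 (insert('f')): buffer="iguiheffcoqcqeff" (len 16), cursors c1@8 c2@16, authorship .....111.....222
After op 4 (move_left): buffer="iguiheffcoqcqeff" (len 16), cursors c1@7 c2@15, authorship .....111.....222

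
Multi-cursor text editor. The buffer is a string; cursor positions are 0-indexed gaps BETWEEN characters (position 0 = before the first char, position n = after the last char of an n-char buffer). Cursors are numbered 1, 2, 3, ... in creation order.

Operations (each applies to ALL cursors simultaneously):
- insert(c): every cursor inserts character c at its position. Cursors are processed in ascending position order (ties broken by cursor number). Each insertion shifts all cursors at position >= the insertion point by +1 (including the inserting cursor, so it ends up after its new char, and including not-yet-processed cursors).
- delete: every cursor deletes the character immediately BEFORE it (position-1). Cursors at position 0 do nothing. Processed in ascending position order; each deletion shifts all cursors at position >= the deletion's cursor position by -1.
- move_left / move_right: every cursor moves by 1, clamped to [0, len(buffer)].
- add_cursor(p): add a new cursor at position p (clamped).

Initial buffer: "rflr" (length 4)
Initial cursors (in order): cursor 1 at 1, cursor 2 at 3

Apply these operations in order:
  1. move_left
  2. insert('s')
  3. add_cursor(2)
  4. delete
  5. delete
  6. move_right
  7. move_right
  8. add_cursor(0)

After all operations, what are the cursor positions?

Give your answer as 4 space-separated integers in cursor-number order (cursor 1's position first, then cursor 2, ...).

Answer: 2 2 2 0

Derivation:
After op 1 (move_left): buffer="rflr" (len 4), cursors c1@0 c2@2, authorship ....
After op 2 (insert('s')): buffer="srfslr" (len 6), cursors c1@1 c2@4, authorship 1..2..
After op 3 (add_cursor(2)): buffer="srfslr" (len 6), cursors c1@1 c3@2 c2@4, authorship 1..2..
After op 4 (delete): buffer="flr" (len 3), cursors c1@0 c3@0 c2@1, authorship ...
After op 5 (delete): buffer="lr" (len 2), cursors c1@0 c2@0 c3@0, authorship ..
After op 6 (move_right): buffer="lr" (len 2), cursors c1@1 c2@1 c3@1, authorship ..
After op 7 (move_right): buffer="lr" (len 2), cursors c1@2 c2@2 c3@2, authorship ..
After op 8 (add_cursor(0)): buffer="lr" (len 2), cursors c4@0 c1@2 c2@2 c3@2, authorship ..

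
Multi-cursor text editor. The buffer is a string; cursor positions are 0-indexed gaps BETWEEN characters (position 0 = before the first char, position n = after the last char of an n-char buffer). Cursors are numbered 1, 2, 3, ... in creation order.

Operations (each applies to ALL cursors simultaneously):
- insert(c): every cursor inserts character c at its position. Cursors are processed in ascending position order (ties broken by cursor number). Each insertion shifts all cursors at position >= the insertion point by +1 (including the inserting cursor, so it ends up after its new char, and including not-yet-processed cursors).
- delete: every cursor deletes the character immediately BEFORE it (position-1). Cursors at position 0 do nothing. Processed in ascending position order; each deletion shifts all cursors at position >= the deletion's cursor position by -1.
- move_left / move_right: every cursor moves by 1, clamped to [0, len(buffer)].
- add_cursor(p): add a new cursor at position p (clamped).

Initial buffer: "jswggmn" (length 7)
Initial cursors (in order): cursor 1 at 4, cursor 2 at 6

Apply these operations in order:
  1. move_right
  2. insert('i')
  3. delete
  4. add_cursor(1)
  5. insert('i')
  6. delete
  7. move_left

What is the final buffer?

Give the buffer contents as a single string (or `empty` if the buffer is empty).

After op 1 (move_right): buffer="jswggmn" (len 7), cursors c1@5 c2@7, authorship .......
After op 2 (insert('i')): buffer="jswggimni" (len 9), cursors c1@6 c2@9, authorship .....1..2
After op 3 (delete): buffer="jswggmn" (len 7), cursors c1@5 c2@7, authorship .......
After op 4 (add_cursor(1)): buffer="jswggmn" (len 7), cursors c3@1 c1@5 c2@7, authorship .......
After op 5 (insert('i')): buffer="jiswggimni" (len 10), cursors c3@2 c1@7 c2@10, authorship .3....1..2
After op 6 (delete): buffer="jswggmn" (len 7), cursors c3@1 c1@5 c2@7, authorship .......
After op 7 (move_left): buffer="jswggmn" (len 7), cursors c3@0 c1@4 c2@6, authorship .......

Answer: jswggmn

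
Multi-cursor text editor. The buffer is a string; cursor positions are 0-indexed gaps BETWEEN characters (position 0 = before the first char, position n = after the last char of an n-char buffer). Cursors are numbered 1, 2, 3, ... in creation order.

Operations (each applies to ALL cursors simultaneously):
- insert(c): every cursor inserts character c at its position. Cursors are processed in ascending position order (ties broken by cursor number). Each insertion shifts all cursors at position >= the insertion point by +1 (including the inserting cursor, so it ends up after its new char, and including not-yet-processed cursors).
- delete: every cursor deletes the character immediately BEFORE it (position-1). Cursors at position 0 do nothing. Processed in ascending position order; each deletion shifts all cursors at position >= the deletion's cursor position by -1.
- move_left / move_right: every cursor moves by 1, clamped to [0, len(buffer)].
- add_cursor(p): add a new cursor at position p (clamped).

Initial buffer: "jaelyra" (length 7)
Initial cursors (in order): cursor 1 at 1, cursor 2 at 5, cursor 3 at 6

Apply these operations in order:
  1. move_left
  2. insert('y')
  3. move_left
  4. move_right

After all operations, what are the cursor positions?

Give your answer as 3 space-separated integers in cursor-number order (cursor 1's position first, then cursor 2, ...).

Answer: 1 6 8

Derivation:
After op 1 (move_left): buffer="jaelyra" (len 7), cursors c1@0 c2@4 c3@5, authorship .......
After op 2 (insert('y')): buffer="yjaelyyyra" (len 10), cursors c1@1 c2@6 c3@8, authorship 1....2.3..
After op 3 (move_left): buffer="yjaelyyyra" (len 10), cursors c1@0 c2@5 c3@7, authorship 1....2.3..
After op 4 (move_right): buffer="yjaelyyyra" (len 10), cursors c1@1 c2@6 c3@8, authorship 1....2.3..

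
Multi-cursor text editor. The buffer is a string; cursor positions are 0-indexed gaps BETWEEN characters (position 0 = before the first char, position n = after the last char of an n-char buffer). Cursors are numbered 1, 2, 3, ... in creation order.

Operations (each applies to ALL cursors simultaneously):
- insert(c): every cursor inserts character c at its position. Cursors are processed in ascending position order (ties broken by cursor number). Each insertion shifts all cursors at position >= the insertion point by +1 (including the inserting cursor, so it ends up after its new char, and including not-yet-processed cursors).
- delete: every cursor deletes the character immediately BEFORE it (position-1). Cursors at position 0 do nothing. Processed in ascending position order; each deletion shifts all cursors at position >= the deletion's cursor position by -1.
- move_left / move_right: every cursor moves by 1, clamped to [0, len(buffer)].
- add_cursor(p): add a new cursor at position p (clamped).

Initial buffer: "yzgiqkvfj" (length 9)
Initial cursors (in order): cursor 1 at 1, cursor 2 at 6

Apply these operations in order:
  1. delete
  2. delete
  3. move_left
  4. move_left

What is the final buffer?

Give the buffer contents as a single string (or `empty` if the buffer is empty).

After op 1 (delete): buffer="zgiqvfj" (len 7), cursors c1@0 c2@4, authorship .......
After op 2 (delete): buffer="zgivfj" (len 6), cursors c1@0 c2@3, authorship ......
After op 3 (move_left): buffer="zgivfj" (len 6), cursors c1@0 c2@2, authorship ......
After op 4 (move_left): buffer="zgivfj" (len 6), cursors c1@0 c2@1, authorship ......

Answer: zgivfj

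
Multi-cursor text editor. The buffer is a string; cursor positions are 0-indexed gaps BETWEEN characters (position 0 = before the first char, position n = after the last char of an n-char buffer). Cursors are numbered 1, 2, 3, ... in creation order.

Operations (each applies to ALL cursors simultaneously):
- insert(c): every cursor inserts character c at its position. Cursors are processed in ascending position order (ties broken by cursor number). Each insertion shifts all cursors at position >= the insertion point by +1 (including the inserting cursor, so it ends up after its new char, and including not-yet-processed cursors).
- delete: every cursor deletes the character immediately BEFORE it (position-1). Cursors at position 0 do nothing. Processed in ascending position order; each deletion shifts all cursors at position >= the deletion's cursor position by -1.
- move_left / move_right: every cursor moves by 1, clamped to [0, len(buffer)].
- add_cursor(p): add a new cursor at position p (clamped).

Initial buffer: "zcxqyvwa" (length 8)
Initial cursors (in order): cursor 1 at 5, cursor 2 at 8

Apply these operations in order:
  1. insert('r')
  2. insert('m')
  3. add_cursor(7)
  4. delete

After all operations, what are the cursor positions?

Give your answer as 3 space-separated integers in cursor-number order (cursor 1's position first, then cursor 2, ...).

Answer: 5 9 5

Derivation:
After op 1 (insert('r')): buffer="zcxqyrvwar" (len 10), cursors c1@6 c2@10, authorship .....1...2
After op 2 (insert('m')): buffer="zcxqyrmvwarm" (len 12), cursors c1@7 c2@12, authorship .....11...22
After op 3 (add_cursor(7)): buffer="zcxqyrmvwarm" (len 12), cursors c1@7 c3@7 c2@12, authorship .....11...22
After op 4 (delete): buffer="zcxqyvwar" (len 9), cursors c1@5 c3@5 c2@9, authorship ........2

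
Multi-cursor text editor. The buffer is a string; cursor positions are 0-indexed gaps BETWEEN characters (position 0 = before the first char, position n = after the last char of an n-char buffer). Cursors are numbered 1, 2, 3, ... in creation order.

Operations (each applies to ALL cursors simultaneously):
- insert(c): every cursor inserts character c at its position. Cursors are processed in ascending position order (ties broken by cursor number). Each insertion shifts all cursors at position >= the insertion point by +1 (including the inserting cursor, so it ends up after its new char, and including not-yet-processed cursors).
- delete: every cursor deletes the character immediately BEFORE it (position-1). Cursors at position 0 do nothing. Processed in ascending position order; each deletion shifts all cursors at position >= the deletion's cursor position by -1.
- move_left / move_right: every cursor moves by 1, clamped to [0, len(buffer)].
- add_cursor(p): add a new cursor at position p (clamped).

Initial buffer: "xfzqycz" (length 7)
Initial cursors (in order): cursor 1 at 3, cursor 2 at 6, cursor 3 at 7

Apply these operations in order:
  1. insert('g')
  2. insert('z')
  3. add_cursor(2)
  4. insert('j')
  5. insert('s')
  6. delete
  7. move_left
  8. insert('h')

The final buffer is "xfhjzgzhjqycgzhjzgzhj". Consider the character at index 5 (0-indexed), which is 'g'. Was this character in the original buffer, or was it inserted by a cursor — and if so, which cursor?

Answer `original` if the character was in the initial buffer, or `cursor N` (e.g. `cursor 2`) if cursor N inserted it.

After op 1 (insert('g')): buffer="xfzgqycgzg" (len 10), cursors c1@4 c2@8 c3@10, authorship ...1...2.3
After op 2 (insert('z')): buffer="xfzgzqycgzzgz" (len 13), cursors c1@5 c2@10 c3@13, authorship ...11...22.33
After op 3 (add_cursor(2)): buffer="xfzgzqycgzzgz" (len 13), cursors c4@2 c1@5 c2@10 c3@13, authorship ...11...22.33
After op 4 (insert('j')): buffer="xfjzgzjqycgzjzgzj" (len 17), cursors c4@3 c1@7 c2@13 c3@17, authorship ..4.111...222.333
After op 5 (insert('s')): buffer="xfjszgzjsqycgzjszgzjs" (len 21), cursors c4@4 c1@9 c2@16 c3@21, authorship ..44.1111...2222.3333
After op 6 (delete): buffer="xfjzgzjqycgzjzgzj" (len 17), cursors c4@3 c1@7 c2@13 c3@17, authorship ..4.111...222.333
After op 7 (move_left): buffer="xfjzgzjqycgzjzgzj" (len 17), cursors c4@2 c1@6 c2@12 c3@16, authorship ..4.111...222.333
After op 8 (insert('h')): buffer="xfhjzgzhjqycgzhjzgzhj" (len 21), cursors c4@3 c1@8 c2@15 c3@20, authorship ..44.1111...2222.3333
Authorship (.=original, N=cursor N): . . 4 4 . 1 1 1 1 . . . 2 2 2 2 . 3 3 3 3
Index 5: author = 1

Answer: cursor 1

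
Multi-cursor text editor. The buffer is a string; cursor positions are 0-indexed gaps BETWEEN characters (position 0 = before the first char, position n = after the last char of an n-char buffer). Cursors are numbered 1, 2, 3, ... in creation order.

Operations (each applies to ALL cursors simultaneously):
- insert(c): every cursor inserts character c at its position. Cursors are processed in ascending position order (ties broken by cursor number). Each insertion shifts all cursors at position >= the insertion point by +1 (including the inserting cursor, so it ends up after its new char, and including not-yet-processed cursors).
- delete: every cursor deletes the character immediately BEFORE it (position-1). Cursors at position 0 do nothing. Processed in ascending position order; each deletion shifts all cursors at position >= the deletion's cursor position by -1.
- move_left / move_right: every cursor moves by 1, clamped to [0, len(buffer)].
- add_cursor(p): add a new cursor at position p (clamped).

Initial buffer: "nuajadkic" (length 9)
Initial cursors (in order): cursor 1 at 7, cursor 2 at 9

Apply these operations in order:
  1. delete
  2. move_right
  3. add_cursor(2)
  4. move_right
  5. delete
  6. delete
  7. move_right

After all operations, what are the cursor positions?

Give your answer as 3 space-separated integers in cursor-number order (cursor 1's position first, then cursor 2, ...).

After op 1 (delete): buffer="nuajadi" (len 7), cursors c1@6 c2@7, authorship .......
After op 2 (move_right): buffer="nuajadi" (len 7), cursors c1@7 c2@7, authorship .......
After op 3 (add_cursor(2)): buffer="nuajadi" (len 7), cursors c3@2 c1@7 c2@7, authorship .......
After op 4 (move_right): buffer="nuajadi" (len 7), cursors c3@3 c1@7 c2@7, authorship .......
After op 5 (delete): buffer="nuja" (len 4), cursors c3@2 c1@4 c2@4, authorship ....
After op 6 (delete): buffer="n" (len 1), cursors c1@1 c2@1 c3@1, authorship .
After op 7 (move_right): buffer="n" (len 1), cursors c1@1 c2@1 c3@1, authorship .

Answer: 1 1 1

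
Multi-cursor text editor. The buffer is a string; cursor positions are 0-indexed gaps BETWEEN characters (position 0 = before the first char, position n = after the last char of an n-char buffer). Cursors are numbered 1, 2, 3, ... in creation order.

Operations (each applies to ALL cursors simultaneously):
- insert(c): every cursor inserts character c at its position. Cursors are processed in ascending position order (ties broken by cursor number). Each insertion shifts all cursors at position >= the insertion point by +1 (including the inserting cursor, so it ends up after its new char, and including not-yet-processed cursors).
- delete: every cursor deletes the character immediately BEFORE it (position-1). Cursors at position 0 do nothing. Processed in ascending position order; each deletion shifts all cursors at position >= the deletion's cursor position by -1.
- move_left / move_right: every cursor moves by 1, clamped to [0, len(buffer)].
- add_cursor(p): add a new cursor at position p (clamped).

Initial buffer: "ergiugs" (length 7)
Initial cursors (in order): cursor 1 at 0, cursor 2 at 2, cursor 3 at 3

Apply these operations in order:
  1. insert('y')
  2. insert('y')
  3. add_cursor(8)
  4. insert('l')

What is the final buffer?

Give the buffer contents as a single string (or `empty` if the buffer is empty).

After op 1 (insert('y')): buffer="yerygyiugs" (len 10), cursors c1@1 c2@4 c3@6, authorship 1..2.3....
After op 2 (insert('y')): buffer="yyeryygyyiugs" (len 13), cursors c1@2 c2@6 c3@9, authorship 11..22.33....
After op 3 (add_cursor(8)): buffer="yyeryygyyiugs" (len 13), cursors c1@2 c2@6 c4@8 c3@9, authorship 11..22.33....
After op 4 (insert('l')): buffer="yyleryylgylyliugs" (len 17), cursors c1@3 c2@8 c4@11 c3@13, authorship 111..222.3433....

Answer: yyleryylgylyliugs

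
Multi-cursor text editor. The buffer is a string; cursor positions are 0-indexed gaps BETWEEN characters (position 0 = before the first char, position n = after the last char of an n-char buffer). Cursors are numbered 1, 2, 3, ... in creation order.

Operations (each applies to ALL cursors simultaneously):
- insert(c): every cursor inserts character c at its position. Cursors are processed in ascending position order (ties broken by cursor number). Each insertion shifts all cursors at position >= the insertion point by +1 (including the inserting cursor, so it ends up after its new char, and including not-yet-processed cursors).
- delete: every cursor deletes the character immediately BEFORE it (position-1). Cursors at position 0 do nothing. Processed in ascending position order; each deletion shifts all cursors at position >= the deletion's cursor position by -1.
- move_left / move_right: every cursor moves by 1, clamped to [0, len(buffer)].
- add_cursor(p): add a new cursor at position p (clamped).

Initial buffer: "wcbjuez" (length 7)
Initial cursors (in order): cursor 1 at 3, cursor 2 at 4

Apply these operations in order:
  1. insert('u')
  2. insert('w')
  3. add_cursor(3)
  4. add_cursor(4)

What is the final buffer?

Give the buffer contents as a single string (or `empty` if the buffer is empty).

After op 1 (insert('u')): buffer="wcbujuuez" (len 9), cursors c1@4 c2@6, authorship ...1.2...
After op 2 (insert('w')): buffer="wcbuwjuwuez" (len 11), cursors c1@5 c2@8, authorship ...11.22...
After op 3 (add_cursor(3)): buffer="wcbuwjuwuez" (len 11), cursors c3@3 c1@5 c2@8, authorship ...11.22...
After op 4 (add_cursor(4)): buffer="wcbuwjuwuez" (len 11), cursors c3@3 c4@4 c1@5 c2@8, authorship ...11.22...

Answer: wcbuwjuwuez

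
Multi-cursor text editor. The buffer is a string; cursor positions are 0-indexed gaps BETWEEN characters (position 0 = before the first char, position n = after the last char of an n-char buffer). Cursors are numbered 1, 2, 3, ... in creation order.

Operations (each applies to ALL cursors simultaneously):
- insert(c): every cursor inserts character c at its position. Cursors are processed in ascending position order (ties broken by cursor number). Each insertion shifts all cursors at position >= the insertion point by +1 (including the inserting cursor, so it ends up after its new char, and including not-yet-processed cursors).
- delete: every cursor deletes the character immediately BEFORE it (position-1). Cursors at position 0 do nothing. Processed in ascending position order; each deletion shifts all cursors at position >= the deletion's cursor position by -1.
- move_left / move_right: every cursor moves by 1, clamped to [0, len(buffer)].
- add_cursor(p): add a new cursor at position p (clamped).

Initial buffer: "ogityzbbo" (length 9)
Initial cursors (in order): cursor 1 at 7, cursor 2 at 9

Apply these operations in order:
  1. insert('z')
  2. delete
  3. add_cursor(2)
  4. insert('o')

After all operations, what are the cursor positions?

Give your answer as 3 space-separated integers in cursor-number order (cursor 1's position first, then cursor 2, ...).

After op 1 (insert('z')): buffer="ogityzbzboz" (len 11), cursors c1@8 c2@11, authorship .......1..2
After op 2 (delete): buffer="ogityzbbo" (len 9), cursors c1@7 c2@9, authorship .........
After op 3 (add_cursor(2)): buffer="ogityzbbo" (len 9), cursors c3@2 c1@7 c2@9, authorship .........
After op 4 (insert('o')): buffer="ogoityzboboo" (len 12), cursors c3@3 c1@9 c2@12, authorship ..3.....1..2

Answer: 9 12 3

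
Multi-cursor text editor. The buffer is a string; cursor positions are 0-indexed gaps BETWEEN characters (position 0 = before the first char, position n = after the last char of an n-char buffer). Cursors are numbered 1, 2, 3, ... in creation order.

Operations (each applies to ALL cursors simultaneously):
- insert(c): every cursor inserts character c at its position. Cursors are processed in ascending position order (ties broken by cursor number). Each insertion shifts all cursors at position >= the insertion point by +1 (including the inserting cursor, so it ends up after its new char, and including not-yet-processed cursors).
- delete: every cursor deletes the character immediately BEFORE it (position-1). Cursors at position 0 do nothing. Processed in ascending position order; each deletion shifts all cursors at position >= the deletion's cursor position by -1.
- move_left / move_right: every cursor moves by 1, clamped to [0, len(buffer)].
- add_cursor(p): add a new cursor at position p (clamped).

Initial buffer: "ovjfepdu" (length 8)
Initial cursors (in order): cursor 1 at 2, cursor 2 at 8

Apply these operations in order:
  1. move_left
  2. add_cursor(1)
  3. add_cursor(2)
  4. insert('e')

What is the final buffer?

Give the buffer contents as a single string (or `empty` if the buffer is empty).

Answer: oeevejfepdeu

Derivation:
After op 1 (move_left): buffer="ovjfepdu" (len 8), cursors c1@1 c2@7, authorship ........
After op 2 (add_cursor(1)): buffer="ovjfepdu" (len 8), cursors c1@1 c3@1 c2@7, authorship ........
After op 3 (add_cursor(2)): buffer="ovjfepdu" (len 8), cursors c1@1 c3@1 c4@2 c2@7, authorship ........
After op 4 (insert('e')): buffer="oeevejfepdeu" (len 12), cursors c1@3 c3@3 c4@5 c2@11, authorship .13.4.....2.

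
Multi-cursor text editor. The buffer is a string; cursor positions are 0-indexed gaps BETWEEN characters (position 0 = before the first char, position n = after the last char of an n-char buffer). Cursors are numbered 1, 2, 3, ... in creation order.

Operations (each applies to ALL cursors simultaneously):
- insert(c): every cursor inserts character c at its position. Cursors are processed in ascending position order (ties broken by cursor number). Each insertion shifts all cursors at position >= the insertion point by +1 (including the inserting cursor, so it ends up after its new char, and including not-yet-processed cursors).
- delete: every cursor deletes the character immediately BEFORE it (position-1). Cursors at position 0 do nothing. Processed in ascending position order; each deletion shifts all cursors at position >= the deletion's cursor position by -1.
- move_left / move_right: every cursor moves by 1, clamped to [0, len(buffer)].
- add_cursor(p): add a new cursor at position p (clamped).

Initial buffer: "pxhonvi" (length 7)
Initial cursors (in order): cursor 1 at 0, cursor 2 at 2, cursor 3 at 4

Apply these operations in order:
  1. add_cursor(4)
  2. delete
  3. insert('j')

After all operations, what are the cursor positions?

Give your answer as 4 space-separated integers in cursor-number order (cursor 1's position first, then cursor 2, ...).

Answer: 1 5 5 5

Derivation:
After op 1 (add_cursor(4)): buffer="pxhonvi" (len 7), cursors c1@0 c2@2 c3@4 c4@4, authorship .......
After op 2 (delete): buffer="pnvi" (len 4), cursors c1@0 c2@1 c3@1 c4@1, authorship ....
After op 3 (insert('j')): buffer="jpjjjnvi" (len 8), cursors c1@1 c2@5 c3@5 c4@5, authorship 1.234...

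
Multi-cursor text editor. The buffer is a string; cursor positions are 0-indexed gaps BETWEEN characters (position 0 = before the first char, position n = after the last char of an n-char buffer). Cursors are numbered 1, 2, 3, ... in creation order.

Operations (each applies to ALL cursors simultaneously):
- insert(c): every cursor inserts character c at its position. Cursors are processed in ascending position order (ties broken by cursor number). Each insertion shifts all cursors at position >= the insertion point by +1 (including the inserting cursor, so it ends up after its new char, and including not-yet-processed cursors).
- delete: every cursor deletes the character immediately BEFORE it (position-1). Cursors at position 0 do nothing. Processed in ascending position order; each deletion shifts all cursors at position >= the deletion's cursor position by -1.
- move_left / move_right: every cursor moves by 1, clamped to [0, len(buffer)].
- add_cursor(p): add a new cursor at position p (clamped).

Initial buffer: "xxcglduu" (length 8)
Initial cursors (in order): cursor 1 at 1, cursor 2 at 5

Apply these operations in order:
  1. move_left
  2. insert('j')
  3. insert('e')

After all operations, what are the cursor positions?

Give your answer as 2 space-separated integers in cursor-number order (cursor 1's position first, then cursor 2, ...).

After op 1 (move_left): buffer="xxcglduu" (len 8), cursors c1@0 c2@4, authorship ........
After op 2 (insert('j')): buffer="jxxcgjlduu" (len 10), cursors c1@1 c2@6, authorship 1....2....
After op 3 (insert('e')): buffer="jexxcgjelduu" (len 12), cursors c1@2 c2@8, authorship 11....22....

Answer: 2 8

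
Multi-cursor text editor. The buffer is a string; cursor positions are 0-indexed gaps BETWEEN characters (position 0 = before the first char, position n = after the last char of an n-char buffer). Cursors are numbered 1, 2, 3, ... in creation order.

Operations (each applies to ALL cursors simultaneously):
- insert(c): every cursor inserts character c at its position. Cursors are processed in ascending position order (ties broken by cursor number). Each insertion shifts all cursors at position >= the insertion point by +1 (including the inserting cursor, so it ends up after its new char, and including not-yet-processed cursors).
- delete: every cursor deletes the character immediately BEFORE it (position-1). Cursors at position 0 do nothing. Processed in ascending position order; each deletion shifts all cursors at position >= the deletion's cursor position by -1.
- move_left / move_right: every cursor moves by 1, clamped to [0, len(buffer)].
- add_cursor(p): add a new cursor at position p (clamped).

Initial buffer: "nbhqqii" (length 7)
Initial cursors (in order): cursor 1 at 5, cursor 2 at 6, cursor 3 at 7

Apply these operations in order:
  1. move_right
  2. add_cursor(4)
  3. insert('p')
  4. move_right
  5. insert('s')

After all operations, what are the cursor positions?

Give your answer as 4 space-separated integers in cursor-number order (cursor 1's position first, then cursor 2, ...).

After op 1 (move_right): buffer="nbhqqii" (len 7), cursors c1@6 c2@7 c3@7, authorship .......
After op 2 (add_cursor(4)): buffer="nbhqqii" (len 7), cursors c4@4 c1@6 c2@7 c3@7, authorship .......
After op 3 (insert('p')): buffer="nbhqpqipipp" (len 11), cursors c4@5 c1@8 c2@11 c3@11, authorship ....4..1.23
After op 4 (move_right): buffer="nbhqpqipipp" (len 11), cursors c4@6 c1@9 c2@11 c3@11, authorship ....4..1.23
After op 5 (insert('s')): buffer="nbhqpqsipisppss" (len 15), cursors c4@7 c1@11 c2@15 c3@15, authorship ....4.4.1.12323

Answer: 11 15 15 7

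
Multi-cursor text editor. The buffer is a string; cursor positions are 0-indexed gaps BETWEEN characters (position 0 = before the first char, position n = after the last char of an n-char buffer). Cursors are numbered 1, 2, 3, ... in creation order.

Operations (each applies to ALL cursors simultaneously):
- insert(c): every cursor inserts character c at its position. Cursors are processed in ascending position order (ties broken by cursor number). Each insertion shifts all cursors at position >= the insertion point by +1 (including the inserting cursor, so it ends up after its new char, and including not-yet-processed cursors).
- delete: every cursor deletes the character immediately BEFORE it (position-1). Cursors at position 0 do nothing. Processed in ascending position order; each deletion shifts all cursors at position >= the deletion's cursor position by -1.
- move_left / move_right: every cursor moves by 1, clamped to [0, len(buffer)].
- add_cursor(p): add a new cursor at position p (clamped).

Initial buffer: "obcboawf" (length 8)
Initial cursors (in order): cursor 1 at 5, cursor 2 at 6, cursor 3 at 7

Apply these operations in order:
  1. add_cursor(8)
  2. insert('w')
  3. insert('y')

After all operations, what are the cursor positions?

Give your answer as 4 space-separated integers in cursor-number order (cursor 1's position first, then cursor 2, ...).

Answer: 7 10 13 16

Derivation:
After op 1 (add_cursor(8)): buffer="obcboawf" (len 8), cursors c1@5 c2@6 c3@7 c4@8, authorship ........
After op 2 (insert('w')): buffer="obcbowawwwfw" (len 12), cursors c1@6 c2@8 c3@10 c4@12, authorship .....1.2.3.4
After op 3 (insert('y')): buffer="obcbowyawywwyfwy" (len 16), cursors c1@7 c2@10 c3@13 c4@16, authorship .....11.22.33.44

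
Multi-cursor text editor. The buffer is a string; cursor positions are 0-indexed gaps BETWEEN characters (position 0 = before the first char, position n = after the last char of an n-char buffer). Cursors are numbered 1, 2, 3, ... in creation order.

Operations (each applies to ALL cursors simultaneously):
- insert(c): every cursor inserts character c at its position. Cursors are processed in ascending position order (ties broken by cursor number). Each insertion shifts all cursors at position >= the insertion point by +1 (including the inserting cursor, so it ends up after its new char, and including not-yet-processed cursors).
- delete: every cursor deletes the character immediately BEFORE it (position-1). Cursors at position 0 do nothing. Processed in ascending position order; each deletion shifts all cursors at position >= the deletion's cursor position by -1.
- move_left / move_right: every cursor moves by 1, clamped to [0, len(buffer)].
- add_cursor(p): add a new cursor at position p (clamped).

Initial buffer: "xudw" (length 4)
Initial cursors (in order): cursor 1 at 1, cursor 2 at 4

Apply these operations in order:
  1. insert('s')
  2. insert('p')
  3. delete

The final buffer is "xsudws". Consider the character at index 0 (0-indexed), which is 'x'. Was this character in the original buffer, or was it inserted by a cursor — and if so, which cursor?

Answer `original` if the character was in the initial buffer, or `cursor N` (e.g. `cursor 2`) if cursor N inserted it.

After op 1 (insert('s')): buffer="xsudws" (len 6), cursors c1@2 c2@6, authorship .1...2
After op 2 (insert('p')): buffer="xspudwsp" (len 8), cursors c1@3 c2@8, authorship .11...22
After op 3 (delete): buffer="xsudws" (len 6), cursors c1@2 c2@6, authorship .1...2
Authorship (.=original, N=cursor N): . 1 . . . 2
Index 0: author = original

Answer: original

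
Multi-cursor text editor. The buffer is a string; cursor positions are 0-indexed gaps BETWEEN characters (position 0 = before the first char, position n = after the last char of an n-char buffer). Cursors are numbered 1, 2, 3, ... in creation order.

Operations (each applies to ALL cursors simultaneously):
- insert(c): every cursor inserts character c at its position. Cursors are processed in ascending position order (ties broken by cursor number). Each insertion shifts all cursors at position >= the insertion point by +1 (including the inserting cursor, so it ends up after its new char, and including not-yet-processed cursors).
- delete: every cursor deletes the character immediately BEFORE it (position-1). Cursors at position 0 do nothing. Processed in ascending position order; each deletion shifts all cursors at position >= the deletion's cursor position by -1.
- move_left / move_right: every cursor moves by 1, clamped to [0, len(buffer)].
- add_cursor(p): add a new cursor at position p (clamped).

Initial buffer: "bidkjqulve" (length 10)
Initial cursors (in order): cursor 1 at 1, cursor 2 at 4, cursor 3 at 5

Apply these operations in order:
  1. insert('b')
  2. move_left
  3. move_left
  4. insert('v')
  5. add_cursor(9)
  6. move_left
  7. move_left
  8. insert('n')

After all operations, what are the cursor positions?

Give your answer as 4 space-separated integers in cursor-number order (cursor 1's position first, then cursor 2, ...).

Answer: 1 6 11 11

Derivation:
After op 1 (insert('b')): buffer="bbidkbjbqulve" (len 13), cursors c1@2 c2@6 c3@8, authorship .1...2.3.....
After op 2 (move_left): buffer="bbidkbjbqulve" (len 13), cursors c1@1 c2@5 c3@7, authorship .1...2.3.....
After op 3 (move_left): buffer="bbidkbjbqulve" (len 13), cursors c1@0 c2@4 c3@6, authorship .1...2.3.....
After op 4 (insert('v')): buffer="vbbidvkbvjbqulve" (len 16), cursors c1@1 c2@6 c3@9, authorship 1.1..2.23.3.....
After op 5 (add_cursor(9)): buffer="vbbidvkbvjbqulve" (len 16), cursors c1@1 c2@6 c3@9 c4@9, authorship 1.1..2.23.3.....
After op 6 (move_left): buffer="vbbidvkbvjbqulve" (len 16), cursors c1@0 c2@5 c3@8 c4@8, authorship 1.1..2.23.3.....
After op 7 (move_left): buffer="vbbidvkbvjbqulve" (len 16), cursors c1@0 c2@4 c3@7 c4@7, authorship 1.1..2.23.3.....
After op 8 (insert('n')): buffer="nvbbindvknnbvjbqulve" (len 20), cursors c1@1 c2@6 c3@11 c4@11, authorship 11.1.2.2.3423.3.....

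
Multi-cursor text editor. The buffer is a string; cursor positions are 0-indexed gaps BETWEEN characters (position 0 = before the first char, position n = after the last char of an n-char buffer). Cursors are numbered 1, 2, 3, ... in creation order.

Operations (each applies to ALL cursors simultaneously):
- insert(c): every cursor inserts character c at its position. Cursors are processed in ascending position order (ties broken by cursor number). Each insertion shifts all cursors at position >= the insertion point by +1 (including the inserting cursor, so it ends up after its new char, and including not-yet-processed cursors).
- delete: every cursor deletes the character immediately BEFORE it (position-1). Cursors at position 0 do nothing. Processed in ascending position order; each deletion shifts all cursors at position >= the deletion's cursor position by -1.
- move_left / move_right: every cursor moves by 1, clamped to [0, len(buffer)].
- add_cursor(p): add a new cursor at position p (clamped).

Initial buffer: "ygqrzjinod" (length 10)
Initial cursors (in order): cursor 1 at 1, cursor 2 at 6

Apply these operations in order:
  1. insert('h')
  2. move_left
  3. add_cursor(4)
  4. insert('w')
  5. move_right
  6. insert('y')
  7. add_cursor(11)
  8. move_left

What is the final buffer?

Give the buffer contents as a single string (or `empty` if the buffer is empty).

Answer: ywhygqwryzjwhyinod

Derivation:
After op 1 (insert('h')): buffer="yhgqrzjhinod" (len 12), cursors c1@2 c2@8, authorship .1.....2....
After op 2 (move_left): buffer="yhgqrzjhinod" (len 12), cursors c1@1 c2@7, authorship .1.....2....
After op 3 (add_cursor(4)): buffer="yhgqrzjhinod" (len 12), cursors c1@1 c3@4 c2@7, authorship .1.....2....
After op 4 (insert('w')): buffer="ywhgqwrzjwhinod" (len 15), cursors c1@2 c3@6 c2@10, authorship .11..3...22....
After op 5 (move_right): buffer="ywhgqwrzjwhinod" (len 15), cursors c1@3 c3@7 c2@11, authorship .11..3...22....
After op 6 (insert('y')): buffer="ywhygqwryzjwhyinod" (len 18), cursors c1@4 c3@9 c2@14, authorship .111..3.3..222....
After op 7 (add_cursor(11)): buffer="ywhygqwryzjwhyinod" (len 18), cursors c1@4 c3@9 c4@11 c2@14, authorship .111..3.3..222....
After op 8 (move_left): buffer="ywhygqwryzjwhyinod" (len 18), cursors c1@3 c3@8 c4@10 c2@13, authorship .111..3.3..222....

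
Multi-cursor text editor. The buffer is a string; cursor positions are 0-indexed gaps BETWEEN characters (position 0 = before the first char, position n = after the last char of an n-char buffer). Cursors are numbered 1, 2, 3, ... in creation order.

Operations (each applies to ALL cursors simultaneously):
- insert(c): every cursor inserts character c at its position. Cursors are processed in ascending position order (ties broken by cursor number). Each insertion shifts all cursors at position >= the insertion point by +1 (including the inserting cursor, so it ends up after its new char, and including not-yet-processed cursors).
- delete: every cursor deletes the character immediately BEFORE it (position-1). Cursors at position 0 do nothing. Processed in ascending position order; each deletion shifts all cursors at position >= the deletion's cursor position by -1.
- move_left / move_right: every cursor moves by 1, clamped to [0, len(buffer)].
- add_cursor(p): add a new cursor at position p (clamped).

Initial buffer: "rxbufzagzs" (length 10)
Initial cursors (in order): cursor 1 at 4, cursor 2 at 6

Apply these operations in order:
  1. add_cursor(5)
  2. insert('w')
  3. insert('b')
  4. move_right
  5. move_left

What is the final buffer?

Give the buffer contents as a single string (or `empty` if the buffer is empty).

After op 1 (add_cursor(5)): buffer="rxbufzagzs" (len 10), cursors c1@4 c3@5 c2@6, authorship ..........
After op 2 (insert('w')): buffer="rxbuwfwzwagzs" (len 13), cursors c1@5 c3@7 c2@9, authorship ....1.3.2....
After op 3 (insert('b')): buffer="rxbuwbfwbzwbagzs" (len 16), cursors c1@6 c3@9 c2@12, authorship ....11.33.22....
After op 4 (move_right): buffer="rxbuwbfwbzwbagzs" (len 16), cursors c1@7 c3@10 c2@13, authorship ....11.33.22....
After op 5 (move_left): buffer="rxbuwbfwbzwbagzs" (len 16), cursors c1@6 c3@9 c2@12, authorship ....11.33.22....

Answer: rxbuwbfwbzwbagzs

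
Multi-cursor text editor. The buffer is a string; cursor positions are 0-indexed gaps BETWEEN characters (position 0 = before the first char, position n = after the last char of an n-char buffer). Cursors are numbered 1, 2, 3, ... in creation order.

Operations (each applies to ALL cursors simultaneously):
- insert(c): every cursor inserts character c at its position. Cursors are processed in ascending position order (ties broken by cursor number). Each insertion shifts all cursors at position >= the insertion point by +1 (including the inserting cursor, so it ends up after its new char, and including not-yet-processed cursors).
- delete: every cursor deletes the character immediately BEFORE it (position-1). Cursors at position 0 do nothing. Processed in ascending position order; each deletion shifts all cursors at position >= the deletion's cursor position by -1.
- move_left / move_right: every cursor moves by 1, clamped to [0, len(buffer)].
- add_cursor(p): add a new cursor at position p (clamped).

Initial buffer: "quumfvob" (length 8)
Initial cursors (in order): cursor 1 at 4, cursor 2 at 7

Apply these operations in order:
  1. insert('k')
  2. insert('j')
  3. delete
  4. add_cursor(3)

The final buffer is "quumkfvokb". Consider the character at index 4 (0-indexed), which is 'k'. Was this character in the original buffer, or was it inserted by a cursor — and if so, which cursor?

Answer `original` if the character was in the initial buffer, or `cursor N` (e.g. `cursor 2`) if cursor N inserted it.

After op 1 (insert('k')): buffer="quumkfvokb" (len 10), cursors c1@5 c2@9, authorship ....1...2.
After op 2 (insert('j')): buffer="quumkjfvokjb" (len 12), cursors c1@6 c2@11, authorship ....11...22.
After op 3 (delete): buffer="quumkfvokb" (len 10), cursors c1@5 c2@9, authorship ....1...2.
After op 4 (add_cursor(3)): buffer="quumkfvokb" (len 10), cursors c3@3 c1@5 c2@9, authorship ....1...2.
Authorship (.=original, N=cursor N): . . . . 1 . . . 2 .
Index 4: author = 1

Answer: cursor 1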